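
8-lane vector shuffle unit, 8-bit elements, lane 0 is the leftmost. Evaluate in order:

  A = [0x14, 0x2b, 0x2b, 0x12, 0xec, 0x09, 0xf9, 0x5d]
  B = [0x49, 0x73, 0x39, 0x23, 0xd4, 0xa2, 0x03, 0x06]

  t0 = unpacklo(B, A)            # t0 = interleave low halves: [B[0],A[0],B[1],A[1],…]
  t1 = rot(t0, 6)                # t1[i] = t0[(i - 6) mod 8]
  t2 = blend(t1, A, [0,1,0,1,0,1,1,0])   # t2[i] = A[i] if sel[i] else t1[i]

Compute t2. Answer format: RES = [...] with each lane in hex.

  t0: 49 14 73 2b 39 2b 23 12
  t1: 73 2b 39 2b 23 12 49 14
  t2: 73 2b 39 12 23 09 f9 14

RES = [ 0x73  0x2b  0x39  0x12  0x23  0x09  0xf9  0x14 ]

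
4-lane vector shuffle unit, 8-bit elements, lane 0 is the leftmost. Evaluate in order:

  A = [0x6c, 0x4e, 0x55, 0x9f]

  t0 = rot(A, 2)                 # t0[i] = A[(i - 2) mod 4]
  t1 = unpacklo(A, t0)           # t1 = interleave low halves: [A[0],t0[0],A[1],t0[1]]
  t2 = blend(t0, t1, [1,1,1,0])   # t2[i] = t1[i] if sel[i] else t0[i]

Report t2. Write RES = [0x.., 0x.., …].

RES = [0x6c, 0x55, 0x4e, 0x4e]

  t0: 55 9f 6c 4e
  t1: 6c 55 4e 9f
  t2: 6c 55 4e 4e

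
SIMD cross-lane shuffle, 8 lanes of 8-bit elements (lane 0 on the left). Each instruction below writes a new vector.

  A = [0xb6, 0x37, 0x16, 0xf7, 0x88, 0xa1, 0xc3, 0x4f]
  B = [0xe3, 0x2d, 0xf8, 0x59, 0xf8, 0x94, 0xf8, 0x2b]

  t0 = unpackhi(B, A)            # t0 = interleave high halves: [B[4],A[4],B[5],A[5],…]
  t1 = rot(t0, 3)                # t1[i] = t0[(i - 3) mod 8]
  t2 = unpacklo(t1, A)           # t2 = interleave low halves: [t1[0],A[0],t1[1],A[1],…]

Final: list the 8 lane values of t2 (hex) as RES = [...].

→ t0 |f8|88|94|a1|f8|c3|2b|4f|
→ t1 |c3|2b|4f|f8|88|94|a1|f8|
→ t2 |c3|b6|2b|37|4f|16|f8|f7|

RES = [ 0xc3  0xb6  0x2b  0x37  0x4f  0x16  0xf8  0xf7 ]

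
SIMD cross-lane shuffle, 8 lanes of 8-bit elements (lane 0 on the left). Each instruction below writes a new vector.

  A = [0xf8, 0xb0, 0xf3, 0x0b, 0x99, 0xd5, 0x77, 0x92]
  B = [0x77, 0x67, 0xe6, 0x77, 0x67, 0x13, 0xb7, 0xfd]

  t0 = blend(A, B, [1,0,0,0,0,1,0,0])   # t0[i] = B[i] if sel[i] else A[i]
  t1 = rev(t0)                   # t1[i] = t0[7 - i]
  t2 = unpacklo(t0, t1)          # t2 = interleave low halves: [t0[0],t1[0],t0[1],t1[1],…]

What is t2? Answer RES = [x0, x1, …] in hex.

→ t0 |77|b0|f3|0b|99|13|77|92|
→ t1 |92|77|13|99|0b|f3|b0|77|
→ t2 |77|92|b0|77|f3|13|0b|99|

RES = [ 0x77  0x92  0xb0  0x77  0xf3  0x13  0x0b  0x99 ]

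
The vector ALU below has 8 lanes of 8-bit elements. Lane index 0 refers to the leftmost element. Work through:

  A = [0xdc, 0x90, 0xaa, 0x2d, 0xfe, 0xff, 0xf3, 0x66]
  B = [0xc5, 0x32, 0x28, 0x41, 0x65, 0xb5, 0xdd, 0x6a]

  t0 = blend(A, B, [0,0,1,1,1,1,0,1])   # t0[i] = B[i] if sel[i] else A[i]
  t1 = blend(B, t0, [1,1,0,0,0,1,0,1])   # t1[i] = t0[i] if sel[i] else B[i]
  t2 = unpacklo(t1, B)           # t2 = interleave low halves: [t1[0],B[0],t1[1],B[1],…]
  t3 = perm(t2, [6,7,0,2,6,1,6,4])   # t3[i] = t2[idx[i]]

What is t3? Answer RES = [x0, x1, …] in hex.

t0 = [0xdc, 0x90, 0x28, 0x41, 0x65, 0xb5, 0xf3, 0x6a]
t1 = [0xdc, 0x90, 0x28, 0x41, 0x65, 0xb5, 0xdd, 0x6a]
t2 = [0xdc, 0xc5, 0x90, 0x32, 0x28, 0x28, 0x41, 0x41]
t3 = [0x41, 0x41, 0xdc, 0x90, 0x41, 0xc5, 0x41, 0x28]

RES = [0x41, 0x41, 0xdc, 0x90, 0x41, 0xc5, 0x41, 0x28]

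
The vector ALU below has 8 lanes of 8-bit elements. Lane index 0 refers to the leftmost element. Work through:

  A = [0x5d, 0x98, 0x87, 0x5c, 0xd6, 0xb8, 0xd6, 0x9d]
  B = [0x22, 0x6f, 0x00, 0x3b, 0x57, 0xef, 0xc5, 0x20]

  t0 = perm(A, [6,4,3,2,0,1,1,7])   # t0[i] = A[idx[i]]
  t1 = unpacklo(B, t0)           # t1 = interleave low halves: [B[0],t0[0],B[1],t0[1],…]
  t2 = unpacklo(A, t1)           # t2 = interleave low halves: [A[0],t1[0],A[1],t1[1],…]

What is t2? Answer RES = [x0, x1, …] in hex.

  t0: d6 d6 5c 87 5d 98 98 9d
  t1: 22 d6 6f d6 00 5c 3b 87
  t2: 5d 22 98 d6 87 6f 5c d6

RES = [ 0x5d  0x22  0x98  0xd6  0x87  0x6f  0x5c  0xd6 ]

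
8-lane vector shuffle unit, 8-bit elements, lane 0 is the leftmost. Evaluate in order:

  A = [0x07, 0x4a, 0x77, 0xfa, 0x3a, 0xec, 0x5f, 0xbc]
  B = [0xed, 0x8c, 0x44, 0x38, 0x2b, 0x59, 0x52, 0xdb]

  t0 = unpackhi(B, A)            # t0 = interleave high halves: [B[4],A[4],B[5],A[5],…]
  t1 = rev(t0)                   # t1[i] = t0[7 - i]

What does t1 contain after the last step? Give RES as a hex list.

t0 = [0x2b, 0x3a, 0x59, 0xec, 0x52, 0x5f, 0xdb, 0xbc]
t1 = [0xbc, 0xdb, 0x5f, 0x52, 0xec, 0x59, 0x3a, 0x2b]

RES = [0xbc, 0xdb, 0x5f, 0x52, 0xec, 0x59, 0x3a, 0x2b]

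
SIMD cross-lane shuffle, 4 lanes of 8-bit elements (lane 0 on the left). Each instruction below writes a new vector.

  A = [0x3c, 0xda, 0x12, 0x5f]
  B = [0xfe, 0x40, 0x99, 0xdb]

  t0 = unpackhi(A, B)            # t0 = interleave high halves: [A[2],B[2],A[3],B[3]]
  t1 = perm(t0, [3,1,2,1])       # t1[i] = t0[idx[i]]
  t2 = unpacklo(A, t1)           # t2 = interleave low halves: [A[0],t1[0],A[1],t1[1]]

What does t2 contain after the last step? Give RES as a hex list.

t0 = [0x12, 0x99, 0x5f, 0xdb]
t1 = [0xdb, 0x99, 0x5f, 0x99]
t2 = [0x3c, 0xdb, 0xda, 0x99]

RES = [ 0x3c  0xdb  0xda  0x99 ]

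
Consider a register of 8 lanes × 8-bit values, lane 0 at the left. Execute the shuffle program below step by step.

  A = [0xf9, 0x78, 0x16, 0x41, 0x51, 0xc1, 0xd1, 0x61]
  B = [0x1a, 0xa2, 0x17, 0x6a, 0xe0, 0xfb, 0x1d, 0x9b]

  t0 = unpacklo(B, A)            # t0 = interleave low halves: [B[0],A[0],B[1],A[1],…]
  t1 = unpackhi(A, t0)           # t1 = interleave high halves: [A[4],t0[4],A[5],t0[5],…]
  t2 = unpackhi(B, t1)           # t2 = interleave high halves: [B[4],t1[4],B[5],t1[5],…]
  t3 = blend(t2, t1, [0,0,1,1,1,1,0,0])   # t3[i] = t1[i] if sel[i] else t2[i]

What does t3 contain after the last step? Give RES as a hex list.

  t0: 1a f9 a2 78 17 16 6a 41
  t1: 51 17 c1 16 d1 6a 61 41
  t2: e0 d1 fb 6a 1d 61 9b 41
  t3: e0 d1 c1 16 d1 6a 9b 41

RES = [ 0xe0  0xd1  0xc1  0x16  0xd1  0x6a  0x9b  0x41 ]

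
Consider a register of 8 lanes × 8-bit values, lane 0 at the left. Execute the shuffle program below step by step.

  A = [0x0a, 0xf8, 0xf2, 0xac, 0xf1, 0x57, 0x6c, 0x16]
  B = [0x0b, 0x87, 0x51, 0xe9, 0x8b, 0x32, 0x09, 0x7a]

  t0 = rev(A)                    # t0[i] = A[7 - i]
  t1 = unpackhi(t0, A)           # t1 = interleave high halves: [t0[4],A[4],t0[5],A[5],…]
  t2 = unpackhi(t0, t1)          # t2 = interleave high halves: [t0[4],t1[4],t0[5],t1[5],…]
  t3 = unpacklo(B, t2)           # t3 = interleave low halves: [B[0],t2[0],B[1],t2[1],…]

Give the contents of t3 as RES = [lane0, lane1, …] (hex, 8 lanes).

→ t0 |16|6c|57|f1|ac|f2|f8|0a|
→ t1 |ac|f1|f2|57|f8|6c|0a|16|
→ t2 |ac|f8|f2|6c|f8|0a|0a|16|
→ t3 |0b|ac|87|f8|51|f2|e9|6c|

RES = [ 0x0b  0xac  0x87  0xf8  0x51  0xf2  0xe9  0x6c ]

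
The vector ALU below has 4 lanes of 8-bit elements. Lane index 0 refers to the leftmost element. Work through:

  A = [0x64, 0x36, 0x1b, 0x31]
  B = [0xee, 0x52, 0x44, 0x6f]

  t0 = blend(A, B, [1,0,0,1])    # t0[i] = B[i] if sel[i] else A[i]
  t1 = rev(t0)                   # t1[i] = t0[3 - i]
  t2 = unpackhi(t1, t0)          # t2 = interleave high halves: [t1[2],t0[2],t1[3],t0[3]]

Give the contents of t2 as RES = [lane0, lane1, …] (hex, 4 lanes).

t0 = [0xee, 0x36, 0x1b, 0x6f]
t1 = [0x6f, 0x1b, 0x36, 0xee]
t2 = [0x36, 0x1b, 0xee, 0x6f]

RES = [0x36, 0x1b, 0xee, 0x6f]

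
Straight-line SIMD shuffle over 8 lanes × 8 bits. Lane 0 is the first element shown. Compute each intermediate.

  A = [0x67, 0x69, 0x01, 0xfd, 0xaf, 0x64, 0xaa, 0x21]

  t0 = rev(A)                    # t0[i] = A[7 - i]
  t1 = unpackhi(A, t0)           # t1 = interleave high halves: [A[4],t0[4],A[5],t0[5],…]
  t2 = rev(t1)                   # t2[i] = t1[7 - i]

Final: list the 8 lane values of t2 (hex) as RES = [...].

RES = [0x67, 0x21, 0x69, 0xaa, 0x01, 0x64, 0xfd, 0xaf]

→ t0 |21|aa|64|af|fd|01|69|67|
→ t1 |af|fd|64|01|aa|69|21|67|
→ t2 |67|21|69|aa|01|64|fd|af|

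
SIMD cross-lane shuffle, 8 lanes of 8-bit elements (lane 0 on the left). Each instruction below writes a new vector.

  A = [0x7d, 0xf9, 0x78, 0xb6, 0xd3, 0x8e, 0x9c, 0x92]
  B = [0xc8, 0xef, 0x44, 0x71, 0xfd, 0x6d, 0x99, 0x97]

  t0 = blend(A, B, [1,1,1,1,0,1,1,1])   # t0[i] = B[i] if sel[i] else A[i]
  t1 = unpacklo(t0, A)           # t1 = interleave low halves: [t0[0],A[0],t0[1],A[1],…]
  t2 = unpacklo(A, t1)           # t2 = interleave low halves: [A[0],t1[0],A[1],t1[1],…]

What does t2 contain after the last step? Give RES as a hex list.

  t0: c8 ef 44 71 d3 6d 99 97
  t1: c8 7d ef f9 44 78 71 b6
  t2: 7d c8 f9 7d 78 ef b6 f9

RES = [ 0x7d  0xc8  0xf9  0x7d  0x78  0xef  0xb6  0xf9 ]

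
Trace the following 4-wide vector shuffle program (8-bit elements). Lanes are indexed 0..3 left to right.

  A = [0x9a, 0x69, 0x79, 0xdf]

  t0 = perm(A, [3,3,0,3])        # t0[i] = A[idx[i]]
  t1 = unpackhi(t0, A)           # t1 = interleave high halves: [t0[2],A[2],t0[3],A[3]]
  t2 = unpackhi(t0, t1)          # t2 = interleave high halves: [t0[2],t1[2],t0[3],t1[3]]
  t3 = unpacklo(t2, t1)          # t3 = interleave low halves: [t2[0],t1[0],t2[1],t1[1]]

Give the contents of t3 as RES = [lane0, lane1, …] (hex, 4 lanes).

  t0: df df 9a df
  t1: 9a 79 df df
  t2: 9a df df df
  t3: 9a 9a df 79

RES = [0x9a, 0x9a, 0xdf, 0x79]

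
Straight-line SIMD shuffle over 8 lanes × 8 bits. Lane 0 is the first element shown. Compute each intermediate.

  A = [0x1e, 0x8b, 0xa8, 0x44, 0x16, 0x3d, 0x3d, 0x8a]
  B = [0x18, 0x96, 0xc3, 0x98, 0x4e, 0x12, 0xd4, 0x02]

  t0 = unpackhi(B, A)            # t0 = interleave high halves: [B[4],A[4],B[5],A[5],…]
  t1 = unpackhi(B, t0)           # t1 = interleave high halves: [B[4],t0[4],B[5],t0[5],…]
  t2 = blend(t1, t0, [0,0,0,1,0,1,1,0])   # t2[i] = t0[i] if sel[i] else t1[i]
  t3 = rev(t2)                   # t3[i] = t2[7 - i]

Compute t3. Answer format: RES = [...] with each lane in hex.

  t0: 4e 16 12 3d d4 3d 02 8a
  t1: 4e d4 12 3d d4 02 02 8a
  t2: 4e d4 12 3d d4 3d 02 8a
  t3: 8a 02 3d d4 3d 12 d4 4e

RES = [ 0x8a  0x02  0x3d  0xd4  0x3d  0x12  0xd4  0x4e ]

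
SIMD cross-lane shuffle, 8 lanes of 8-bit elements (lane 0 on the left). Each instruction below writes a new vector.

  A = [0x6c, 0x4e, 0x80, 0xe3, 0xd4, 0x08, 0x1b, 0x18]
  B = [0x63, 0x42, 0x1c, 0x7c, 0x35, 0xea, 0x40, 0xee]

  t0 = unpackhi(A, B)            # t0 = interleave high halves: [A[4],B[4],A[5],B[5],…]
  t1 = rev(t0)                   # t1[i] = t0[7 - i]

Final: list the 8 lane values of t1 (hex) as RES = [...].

RES = [0xee, 0x18, 0x40, 0x1b, 0xea, 0x08, 0x35, 0xd4]

→ t0 |d4|35|08|ea|1b|40|18|ee|
→ t1 |ee|18|40|1b|ea|08|35|d4|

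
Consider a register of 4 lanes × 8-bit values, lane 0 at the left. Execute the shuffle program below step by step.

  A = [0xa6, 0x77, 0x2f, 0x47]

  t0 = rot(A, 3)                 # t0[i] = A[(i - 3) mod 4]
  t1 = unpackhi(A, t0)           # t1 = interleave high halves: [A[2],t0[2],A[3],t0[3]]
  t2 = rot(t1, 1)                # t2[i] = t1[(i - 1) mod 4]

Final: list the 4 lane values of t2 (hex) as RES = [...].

→ t0 |77|2f|47|a6|
→ t1 |2f|47|47|a6|
→ t2 |a6|2f|47|47|

RES = [ 0xa6  0x2f  0x47  0x47 ]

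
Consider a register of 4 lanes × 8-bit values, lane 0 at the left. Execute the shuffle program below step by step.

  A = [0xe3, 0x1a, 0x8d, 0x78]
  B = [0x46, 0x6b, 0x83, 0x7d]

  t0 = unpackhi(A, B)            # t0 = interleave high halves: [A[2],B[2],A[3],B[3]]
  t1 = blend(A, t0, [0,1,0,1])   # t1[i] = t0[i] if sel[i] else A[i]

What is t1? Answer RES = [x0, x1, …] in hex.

RES = [ 0xe3  0x83  0x8d  0x7d ]

  t0: 8d 83 78 7d
  t1: e3 83 8d 7d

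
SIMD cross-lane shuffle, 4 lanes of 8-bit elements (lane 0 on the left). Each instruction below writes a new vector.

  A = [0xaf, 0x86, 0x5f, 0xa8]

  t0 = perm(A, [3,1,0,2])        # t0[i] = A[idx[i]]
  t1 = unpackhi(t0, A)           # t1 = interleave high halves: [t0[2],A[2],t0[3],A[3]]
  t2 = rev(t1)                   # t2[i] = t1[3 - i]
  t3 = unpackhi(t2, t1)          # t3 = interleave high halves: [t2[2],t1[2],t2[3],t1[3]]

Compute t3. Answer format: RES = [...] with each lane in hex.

t0 = [0xa8, 0x86, 0xaf, 0x5f]
t1 = [0xaf, 0x5f, 0x5f, 0xa8]
t2 = [0xa8, 0x5f, 0x5f, 0xaf]
t3 = [0x5f, 0x5f, 0xaf, 0xa8]

RES = [ 0x5f  0x5f  0xaf  0xa8 ]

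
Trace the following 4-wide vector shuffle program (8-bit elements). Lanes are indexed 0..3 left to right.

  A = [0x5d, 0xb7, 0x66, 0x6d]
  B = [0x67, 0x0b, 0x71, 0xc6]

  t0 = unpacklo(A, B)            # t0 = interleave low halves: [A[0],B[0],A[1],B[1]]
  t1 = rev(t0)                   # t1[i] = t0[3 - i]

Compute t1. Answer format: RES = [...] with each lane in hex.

RES = [ 0x0b  0xb7  0x67  0x5d ]

t0 = [0x5d, 0x67, 0xb7, 0x0b]
t1 = [0x0b, 0xb7, 0x67, 0x5d]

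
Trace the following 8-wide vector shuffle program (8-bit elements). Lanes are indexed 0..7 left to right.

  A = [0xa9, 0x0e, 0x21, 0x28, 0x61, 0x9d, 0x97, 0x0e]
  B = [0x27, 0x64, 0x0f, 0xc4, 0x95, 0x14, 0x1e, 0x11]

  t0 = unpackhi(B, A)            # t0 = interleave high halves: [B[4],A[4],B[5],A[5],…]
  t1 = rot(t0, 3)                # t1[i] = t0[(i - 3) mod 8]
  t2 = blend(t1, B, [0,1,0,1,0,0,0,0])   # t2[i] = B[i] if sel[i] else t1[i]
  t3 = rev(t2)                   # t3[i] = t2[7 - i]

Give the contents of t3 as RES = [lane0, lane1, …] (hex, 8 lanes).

t0 = [0x95, 0x61, 0x14, 0x9d, 0x1e, 0x97, 0x11, 0x0e]
t1 = [0x97, 0x11, 0x0e, 0x95, 0x61, 0x14, 0x9d, 0x1e]
t2 = [0x97, 0x64, 0x0e, 0xc4, 0x61, 0x14, 0x9d, 0x1e]
t3 = [0x1e, 0x9d, 0x14, 0x61, 0xc4, 0x0e, 0x64, 0x97]

RES = [0x1e, 0x9d, 0x14, 0x61, 0xc4, 0x0e, 0x64, 0x97]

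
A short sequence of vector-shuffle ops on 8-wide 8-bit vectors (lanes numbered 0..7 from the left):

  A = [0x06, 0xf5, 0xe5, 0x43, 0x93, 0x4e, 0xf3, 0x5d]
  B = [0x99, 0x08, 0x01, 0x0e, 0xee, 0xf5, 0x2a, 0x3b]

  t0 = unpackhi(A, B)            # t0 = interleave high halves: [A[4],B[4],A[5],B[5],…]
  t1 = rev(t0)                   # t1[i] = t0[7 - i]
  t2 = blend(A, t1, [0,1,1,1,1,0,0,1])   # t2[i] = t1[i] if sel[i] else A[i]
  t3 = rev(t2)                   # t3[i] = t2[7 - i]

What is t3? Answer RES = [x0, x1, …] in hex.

RES = [ 0x93  0xf3  0x4e  0xf5  0xf3  0x2a  0x5d  0x06 ]

  t0: 93 ee 4e f5 f3 2a 5d 3b
  t1: 3b 5d 2a f3 f5 4e ee 93
  t2: 06 5d 2a f3 f5 4e f3 93
  t3: 93 f3 4e f5 f3 2a 5d 06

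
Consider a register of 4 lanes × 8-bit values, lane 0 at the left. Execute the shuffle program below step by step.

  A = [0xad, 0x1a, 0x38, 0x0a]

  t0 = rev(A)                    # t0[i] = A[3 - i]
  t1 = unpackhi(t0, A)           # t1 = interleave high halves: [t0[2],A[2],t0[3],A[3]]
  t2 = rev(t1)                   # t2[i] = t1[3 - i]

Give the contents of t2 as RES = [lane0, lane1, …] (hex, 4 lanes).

RES = [0x0a, 0xad, 0x38, 0x1a]

→ t0 |0a|38|1a|ad|
→ t1 |1a|38|ad|0a|
→ t2 |0a|ad|38|1a|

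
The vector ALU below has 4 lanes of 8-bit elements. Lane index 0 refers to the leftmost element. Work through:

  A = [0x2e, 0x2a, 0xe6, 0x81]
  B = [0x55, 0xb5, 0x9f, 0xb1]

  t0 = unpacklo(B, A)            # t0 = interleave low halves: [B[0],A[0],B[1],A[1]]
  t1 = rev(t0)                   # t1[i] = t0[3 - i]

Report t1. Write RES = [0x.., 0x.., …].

RES = [ 0x2a  0xb5  0x2e  0x55 ]

t0 = [0x55, 0x2e, 0xb5, 0x2a]
t1 = [0x2a, 0xb5, 0x2e, 0x55]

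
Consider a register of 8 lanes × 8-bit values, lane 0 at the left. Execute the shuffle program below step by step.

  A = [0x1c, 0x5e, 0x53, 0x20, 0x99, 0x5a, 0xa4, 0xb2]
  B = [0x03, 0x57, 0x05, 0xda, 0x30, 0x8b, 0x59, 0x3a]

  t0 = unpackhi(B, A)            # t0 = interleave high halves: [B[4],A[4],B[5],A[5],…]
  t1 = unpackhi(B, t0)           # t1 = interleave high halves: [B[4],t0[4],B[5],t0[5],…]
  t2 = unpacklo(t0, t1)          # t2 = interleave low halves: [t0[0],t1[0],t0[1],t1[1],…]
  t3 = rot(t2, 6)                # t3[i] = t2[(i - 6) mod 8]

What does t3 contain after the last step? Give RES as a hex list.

RES = [0x99, 0x59, 0x8b, 0x8b, 0x5a, 0xa4, 0x30, 0x30]

  t0: 30 99 8b 5a 59 a4 3a b2
  t1: 30 59 8b a4 59 3a 3a b2
  t2: 30 30 99 59 8b 8b 5a a4
  t3: 99 59 8b 8b 5a a4 30 30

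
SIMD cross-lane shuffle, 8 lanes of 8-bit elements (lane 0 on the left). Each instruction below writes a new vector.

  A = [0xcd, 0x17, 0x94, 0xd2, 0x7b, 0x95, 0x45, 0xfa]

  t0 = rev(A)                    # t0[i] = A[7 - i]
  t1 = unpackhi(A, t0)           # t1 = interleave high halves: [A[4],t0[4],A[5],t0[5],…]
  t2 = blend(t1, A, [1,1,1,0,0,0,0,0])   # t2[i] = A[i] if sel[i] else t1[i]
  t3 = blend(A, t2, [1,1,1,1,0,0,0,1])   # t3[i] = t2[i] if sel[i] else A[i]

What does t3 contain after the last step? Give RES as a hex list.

→ t0 |fa|45|95|7b|d2|94|17|cd|
→ t1 |7b|d2|95|94|45|17|fa|cd|
→ t2 |cd|17|94|94|45|17|fa|cd|
→ t3 |cd|17|94|94|7b|95|45|cd|

RES = [ 0xcd  0x17  0x94  0x94  0x7b  0x95  0x45  0xcd ]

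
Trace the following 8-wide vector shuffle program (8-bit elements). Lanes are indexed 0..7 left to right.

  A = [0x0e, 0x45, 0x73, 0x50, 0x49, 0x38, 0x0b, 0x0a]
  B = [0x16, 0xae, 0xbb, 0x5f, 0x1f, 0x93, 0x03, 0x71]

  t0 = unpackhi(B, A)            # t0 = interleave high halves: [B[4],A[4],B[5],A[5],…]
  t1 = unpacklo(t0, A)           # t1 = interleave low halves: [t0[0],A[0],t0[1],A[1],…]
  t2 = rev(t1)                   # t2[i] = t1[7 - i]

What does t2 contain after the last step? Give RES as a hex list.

  t0: 1f 49 93 38 03 0b 71 0a
  t1: 1f 0e 49 45 93 73 38 50
  t2: 50 38 73 93 45 49 0e 1f

RES = [0x50, 0x38, 0x73, 0x93, 0x45, 0x49, 0x0e, 0x1f]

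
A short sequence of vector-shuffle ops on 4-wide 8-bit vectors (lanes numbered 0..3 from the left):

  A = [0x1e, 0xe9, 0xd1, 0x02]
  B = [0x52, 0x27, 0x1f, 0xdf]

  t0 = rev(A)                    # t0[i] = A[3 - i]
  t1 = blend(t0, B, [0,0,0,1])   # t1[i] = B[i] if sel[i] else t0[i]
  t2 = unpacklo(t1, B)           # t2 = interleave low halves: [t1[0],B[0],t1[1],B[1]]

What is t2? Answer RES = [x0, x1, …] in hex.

t0 = [0x02, 0xd1, 0xe9, 0x1e]
t1 = [0x02, 0xd1, 0xe9, 0xdf]
t2 = [0x02, 0x52, 0xd1, 0x27]

RES = [ 0x02  0x52  0xd1  0x27 ]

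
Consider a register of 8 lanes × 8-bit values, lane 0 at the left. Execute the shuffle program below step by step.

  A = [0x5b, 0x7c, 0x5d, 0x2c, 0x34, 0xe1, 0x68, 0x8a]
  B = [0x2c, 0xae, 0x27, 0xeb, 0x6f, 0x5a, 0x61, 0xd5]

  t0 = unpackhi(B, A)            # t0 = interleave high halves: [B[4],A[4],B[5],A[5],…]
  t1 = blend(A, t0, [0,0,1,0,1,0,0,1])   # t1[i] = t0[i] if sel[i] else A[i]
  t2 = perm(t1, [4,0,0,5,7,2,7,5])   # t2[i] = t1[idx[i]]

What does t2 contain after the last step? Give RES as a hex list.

  t0: 6f 34 5a e1 61 68 d5 8a
  t1: 5b 7c 5a 2c 61 e1 68 8a
  t2: 61 5b 5b e1 8a 5a 8a e1

RES = [ 0x61  0x5b  0x5b  0xe1  0x8a  0x5a  0x8a  0xe1 ]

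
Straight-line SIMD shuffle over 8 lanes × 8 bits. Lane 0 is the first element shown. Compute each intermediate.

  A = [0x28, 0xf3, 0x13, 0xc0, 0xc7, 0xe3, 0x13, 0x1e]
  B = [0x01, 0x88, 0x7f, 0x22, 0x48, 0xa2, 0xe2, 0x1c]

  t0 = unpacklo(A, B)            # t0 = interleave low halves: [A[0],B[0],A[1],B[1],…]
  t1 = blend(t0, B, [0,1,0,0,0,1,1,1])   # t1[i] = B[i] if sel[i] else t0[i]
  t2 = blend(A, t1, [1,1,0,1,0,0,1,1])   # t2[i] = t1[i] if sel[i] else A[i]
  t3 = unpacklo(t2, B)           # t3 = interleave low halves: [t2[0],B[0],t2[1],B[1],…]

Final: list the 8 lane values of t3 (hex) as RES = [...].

RES = [ 0x28  0x01  0x88  0x88  0x13  0x7f  0x88  0x22 ]

  t0: 28 01 f3 88 13 7f c0 22
  t1: 28 88 f3 88 13 a2 e2 1c
  t2: 28 88 13 88 c7 e3 e2 1c
  t3: 28 01 88 88 13 7f 88 22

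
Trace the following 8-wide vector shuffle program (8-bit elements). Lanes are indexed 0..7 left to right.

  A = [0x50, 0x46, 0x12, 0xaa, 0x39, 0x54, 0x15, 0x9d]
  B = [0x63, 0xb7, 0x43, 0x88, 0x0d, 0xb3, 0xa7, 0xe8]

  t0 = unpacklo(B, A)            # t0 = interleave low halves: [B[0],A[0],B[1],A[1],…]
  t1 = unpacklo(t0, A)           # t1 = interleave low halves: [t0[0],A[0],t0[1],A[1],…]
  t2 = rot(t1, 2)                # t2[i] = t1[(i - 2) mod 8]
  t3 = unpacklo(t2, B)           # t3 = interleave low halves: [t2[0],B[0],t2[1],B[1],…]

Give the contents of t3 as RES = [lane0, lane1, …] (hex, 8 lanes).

RES = [0x46, 0x63, 0xaa, 0xb7, 0x63, 0x43, 0x50, 0x88]

  t0: 63 50 b7 46 43 12 88 aa
  t1: 63 50 50 46 b7 12 46 aa
  t2: 46 aa 63 50 50 46 b7 12
  t3: 46 63 aa b7 63 43 50 88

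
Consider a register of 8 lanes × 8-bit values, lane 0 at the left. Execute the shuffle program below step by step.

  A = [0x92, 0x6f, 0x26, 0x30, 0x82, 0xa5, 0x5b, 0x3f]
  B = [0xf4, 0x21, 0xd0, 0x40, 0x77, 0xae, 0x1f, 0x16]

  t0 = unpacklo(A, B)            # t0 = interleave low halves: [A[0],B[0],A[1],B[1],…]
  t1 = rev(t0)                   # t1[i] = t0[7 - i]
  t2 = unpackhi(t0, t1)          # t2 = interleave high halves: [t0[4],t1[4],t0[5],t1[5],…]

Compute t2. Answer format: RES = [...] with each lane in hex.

RES = [0x26, 0x21, 0xd0, 0x6f, 0x30, 0xf4, 0x40, 0x92]

t0 = [0x92, 0xf4, 0x6f, 0x21, 0x26, 0xd0, 0x30, 0x40]
t1 = [0x40, 0x30, 0xd0, 0x26, 0x21, 0x6f, 0xf4, 0x92]
t2 = [0x26, 0x21, 0xd0, 0x6f, 0x30, 0xf4, 0x40, 0x92]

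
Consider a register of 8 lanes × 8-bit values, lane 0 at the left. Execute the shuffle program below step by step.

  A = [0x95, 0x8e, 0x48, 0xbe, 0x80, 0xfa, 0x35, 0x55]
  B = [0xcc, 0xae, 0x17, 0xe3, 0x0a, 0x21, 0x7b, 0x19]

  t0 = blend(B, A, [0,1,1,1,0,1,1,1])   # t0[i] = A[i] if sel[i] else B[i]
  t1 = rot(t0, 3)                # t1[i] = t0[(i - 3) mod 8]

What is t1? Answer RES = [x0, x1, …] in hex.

→ t0 |cc|8e|48|be|0a|fa|35|55|
→ t1 |fa|35|55|cc|8e|48|be|0a|

RES = [0xfa, 0x35, 0x55, 0xcc, 0x8e, 0x48, 0xbe, 0x0a]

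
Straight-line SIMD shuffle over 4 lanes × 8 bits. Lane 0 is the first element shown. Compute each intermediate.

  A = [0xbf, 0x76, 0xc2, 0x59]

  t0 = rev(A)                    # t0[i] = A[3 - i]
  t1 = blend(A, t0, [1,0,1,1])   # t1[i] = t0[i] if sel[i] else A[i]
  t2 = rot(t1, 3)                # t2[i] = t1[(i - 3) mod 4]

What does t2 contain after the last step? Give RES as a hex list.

t0 = [0x59, 0xc2, 0x76, 0xbf]
t1 = [0x59, 0x76, 0x76, 0xbf]
t2 = [0x76, 0x76, 0xbf, 0x59]

RES = [0x76, 0x76, 0xbf, 0x59]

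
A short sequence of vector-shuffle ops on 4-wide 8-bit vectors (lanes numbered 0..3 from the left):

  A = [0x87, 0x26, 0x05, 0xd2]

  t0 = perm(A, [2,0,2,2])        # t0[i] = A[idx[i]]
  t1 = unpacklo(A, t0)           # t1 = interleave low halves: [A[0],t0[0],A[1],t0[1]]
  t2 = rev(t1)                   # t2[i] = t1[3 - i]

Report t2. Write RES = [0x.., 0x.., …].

RES = [ 0x87  0x26  0x05  0x87 ]

t0 = [0x05, 0x87, 0x05, 0x05]
t1 = [0x87, 0x05, 0x26, 0x87]
t2 = [0x87, 0x26, 0x05, 0x87]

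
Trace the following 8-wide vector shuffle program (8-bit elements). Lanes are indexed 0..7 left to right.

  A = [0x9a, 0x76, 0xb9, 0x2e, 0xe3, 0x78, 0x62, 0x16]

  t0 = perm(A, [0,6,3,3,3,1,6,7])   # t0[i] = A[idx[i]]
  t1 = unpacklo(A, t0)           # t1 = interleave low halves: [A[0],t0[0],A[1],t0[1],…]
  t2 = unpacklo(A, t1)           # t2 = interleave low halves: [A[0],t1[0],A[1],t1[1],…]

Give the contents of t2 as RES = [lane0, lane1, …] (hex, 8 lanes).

  t0: 9a 62 2e 2e 2e 76 62 16
  t1: 9a 9a 76 62 b9 2e 2e 2e
  t2: 9a 9a 76 9a b9 76 2e 62

RES = [ 0x9a  0x9a  0x76  0x9a  0xb9  0x76  0x2e  0x62 ]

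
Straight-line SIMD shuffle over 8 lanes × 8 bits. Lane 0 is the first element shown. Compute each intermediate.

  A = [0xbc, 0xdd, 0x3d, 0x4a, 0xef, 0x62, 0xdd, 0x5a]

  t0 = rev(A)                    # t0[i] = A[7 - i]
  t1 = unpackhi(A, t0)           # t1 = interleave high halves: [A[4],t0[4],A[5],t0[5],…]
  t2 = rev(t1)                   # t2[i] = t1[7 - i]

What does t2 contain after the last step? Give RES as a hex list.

  t0: 5a dd 62 ef 4a 3d dd bc
  t1: ef 4a 62 3d dd dd 5a bc
  t2: bc 5a dd dd 3d 62 4a ef

RES = [0xbc, 0x5a, 0xdd, 0xdd, 0x3d, 0x62, 0x4a, 0xef]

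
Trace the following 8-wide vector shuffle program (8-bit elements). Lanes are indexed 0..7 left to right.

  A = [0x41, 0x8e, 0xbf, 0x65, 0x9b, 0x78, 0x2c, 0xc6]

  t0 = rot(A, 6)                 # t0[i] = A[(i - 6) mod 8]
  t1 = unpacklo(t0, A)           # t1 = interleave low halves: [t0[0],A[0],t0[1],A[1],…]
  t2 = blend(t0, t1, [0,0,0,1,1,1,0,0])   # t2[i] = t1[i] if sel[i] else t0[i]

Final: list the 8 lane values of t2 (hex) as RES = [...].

RES = [ 0xbf  0x65  0x9b  0x8e  0x9b  0xbf  0x41  0x8e ]

→ t0 |bf|65|9b|78|2c|c6|41|8e|
→ t1 |bf|41|65|8e|9b|bf|78|65|
→ t2 |bf|65|9b|8e|9b|bf|41|8e|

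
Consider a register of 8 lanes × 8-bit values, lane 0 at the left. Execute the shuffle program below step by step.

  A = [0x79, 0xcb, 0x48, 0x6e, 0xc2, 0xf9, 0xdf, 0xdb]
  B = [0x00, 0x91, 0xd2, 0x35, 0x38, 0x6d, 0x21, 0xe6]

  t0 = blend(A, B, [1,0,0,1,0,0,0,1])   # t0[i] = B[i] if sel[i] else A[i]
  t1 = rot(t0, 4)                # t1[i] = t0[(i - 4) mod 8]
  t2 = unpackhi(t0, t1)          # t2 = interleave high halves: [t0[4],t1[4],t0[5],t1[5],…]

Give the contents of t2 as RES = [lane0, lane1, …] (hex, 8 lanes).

  t0: 00 cb 48 35 c2 f9 df e6
  t1: c2 f9 df e6 00 cb 48 35
  t2: c2 00 f9 cb df 48 e6 35

RES = [ 0xc2  0x00  0xf9  0xcb  0xdf  0x48  0xe6  0x35 ]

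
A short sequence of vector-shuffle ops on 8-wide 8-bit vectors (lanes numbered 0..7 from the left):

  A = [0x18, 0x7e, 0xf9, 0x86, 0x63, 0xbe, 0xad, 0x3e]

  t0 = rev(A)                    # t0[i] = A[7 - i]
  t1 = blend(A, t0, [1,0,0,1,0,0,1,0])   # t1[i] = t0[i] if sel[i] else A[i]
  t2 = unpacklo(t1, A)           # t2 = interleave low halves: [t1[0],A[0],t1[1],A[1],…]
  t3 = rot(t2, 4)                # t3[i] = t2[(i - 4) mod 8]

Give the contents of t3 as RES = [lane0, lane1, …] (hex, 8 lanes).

t0 = [0x3e, 0xad, 0xbe, 0x63, 0x86, 0xf9, 0x7e, 0x18]
t1 = [0x3e, 0x7e, 0xf9, 0x63, 0x63, 0xbe, 0x7e, 0x3e]
t2 = [0x3e, 0x18, 0x7e, 0x7e, 0xf9, 0xf9, 0x63, 0x86]
t3 = [0xf9, 0xf9, 0x63, 0x86, 0x3e, 0x18, 0x7e, 0x7e]

RES = [0xf9, 0xf9, 0x63, 0x86, 0x3e, 0x18, 0x7e, 0x7e]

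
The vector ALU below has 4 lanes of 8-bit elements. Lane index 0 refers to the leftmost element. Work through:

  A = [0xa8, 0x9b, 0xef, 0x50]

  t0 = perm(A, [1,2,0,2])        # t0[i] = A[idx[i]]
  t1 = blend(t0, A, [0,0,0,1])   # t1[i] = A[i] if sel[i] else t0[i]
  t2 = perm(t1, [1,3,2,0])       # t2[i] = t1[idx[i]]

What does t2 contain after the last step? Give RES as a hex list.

RES = [0xef, 0x50, 0xa8, 0x9b]

→ t0 |9b|ef|a8|ef|
→ t1 |9b|ef|a8|50|
→ t2 |ef|50|a8|9b|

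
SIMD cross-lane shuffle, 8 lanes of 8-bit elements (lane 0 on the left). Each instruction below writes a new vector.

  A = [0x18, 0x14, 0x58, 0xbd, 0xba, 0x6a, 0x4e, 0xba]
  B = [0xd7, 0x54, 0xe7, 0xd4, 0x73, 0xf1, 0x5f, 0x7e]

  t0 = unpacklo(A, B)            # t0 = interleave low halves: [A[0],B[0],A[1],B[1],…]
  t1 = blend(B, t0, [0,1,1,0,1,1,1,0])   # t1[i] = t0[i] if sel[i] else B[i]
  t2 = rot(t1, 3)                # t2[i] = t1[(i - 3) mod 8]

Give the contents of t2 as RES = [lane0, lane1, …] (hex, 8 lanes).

→ t0 |18|d7|14|54|58|e7|bd|d4|
→ t1 |d7|d7|14|d4|58|e7|bd|7e|
→ t2 |e7|bd|7e|d7|d7|14|d4|58|

RES = [ 0xe7  0xbd  0x7e  0xd7  0xd7  0x14  0xd4  0x58 ]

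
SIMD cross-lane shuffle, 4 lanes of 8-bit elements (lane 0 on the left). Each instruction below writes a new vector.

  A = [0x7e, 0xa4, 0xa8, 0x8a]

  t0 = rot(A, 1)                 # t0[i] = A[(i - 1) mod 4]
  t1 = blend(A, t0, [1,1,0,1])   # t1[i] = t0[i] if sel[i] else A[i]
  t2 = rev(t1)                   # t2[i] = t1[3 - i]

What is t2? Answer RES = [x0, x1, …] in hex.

t0 = [0x8a, 0x7e, 0xa4, 0xa8]
t1 = [0x8a, 0x7e, 0xa8, 0xa8]
t2 = [0xa8, 0xa8, 0x7e, 0x8a]

RES = [ 0xa8  0xa8  0x7e  0x8a ]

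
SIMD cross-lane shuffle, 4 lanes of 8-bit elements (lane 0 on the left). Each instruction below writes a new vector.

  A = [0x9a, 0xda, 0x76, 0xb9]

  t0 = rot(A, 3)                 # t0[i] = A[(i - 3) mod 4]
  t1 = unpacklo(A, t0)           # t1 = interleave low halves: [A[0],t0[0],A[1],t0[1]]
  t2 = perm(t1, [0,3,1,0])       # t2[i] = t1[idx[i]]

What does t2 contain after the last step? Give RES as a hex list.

RES = [ 0x9a  0x76  0xda  0x9a ]

→ t0 |da|76|b9|9a|
→ t1 |9a|da|da|76|
→ t2 |9a|76|da|9a|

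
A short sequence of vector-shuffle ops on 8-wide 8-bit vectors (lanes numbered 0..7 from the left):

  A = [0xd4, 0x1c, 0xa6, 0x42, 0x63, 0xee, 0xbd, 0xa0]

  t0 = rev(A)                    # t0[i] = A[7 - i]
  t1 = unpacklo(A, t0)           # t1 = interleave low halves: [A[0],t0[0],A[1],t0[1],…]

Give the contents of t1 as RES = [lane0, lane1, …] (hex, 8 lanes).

→ t0 |a0|bd|ee|63|42|a6|1c|d4|
→ t1 |d4|a0|1c|bd|a6|ee|42|63|

RES = [0xd4, 0xa0, 0x1c, 0xbd, 0xa6, 0xee, 0x42, 0x63]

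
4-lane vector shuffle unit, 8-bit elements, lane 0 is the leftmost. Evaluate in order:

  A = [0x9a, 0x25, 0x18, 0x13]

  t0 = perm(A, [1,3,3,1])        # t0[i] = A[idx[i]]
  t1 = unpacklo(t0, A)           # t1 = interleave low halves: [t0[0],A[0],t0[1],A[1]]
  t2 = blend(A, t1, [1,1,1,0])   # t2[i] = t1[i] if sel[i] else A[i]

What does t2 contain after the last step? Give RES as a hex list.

RES = [ 0x25  0x9a  0x13  0x13 ]

  t0: 25 13 13 25
  t1: 25 9a 13 25
  t2: 25 9a 13 13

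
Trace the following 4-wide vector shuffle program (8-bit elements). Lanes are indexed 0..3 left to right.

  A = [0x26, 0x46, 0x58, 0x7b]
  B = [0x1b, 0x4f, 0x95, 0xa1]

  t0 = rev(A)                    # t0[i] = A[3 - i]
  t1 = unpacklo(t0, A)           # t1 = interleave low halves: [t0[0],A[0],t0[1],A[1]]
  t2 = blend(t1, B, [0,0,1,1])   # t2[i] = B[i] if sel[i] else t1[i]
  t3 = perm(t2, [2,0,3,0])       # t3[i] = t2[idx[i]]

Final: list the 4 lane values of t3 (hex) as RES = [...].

  t0: 7b 58 46 26
  t1: 7b 26 58 46
  t2: 7b 26 95 a1
  t3: 95 7b a1 7b

RES = [ 0x95  0x7b  0xa1  0x7b ]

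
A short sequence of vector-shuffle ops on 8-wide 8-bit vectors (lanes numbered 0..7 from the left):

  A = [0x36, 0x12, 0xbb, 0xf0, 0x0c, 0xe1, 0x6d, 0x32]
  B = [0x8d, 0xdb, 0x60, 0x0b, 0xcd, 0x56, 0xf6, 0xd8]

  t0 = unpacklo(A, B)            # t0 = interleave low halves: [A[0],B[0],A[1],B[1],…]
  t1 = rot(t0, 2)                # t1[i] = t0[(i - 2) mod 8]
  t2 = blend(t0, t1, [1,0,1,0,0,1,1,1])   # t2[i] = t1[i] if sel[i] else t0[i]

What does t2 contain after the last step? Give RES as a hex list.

t0 = [0x36, 0x8d, 0x12, 0xdb, 0xbb, 0x60, 0xf0, 0x0b]
t1 = [0xf0, 0x0b, 0x36, 0x8d, 0x12, 0xdb, 0xbb, 0x60]
t2 = [0xf0, 0x8d, 0x36, 0xdb, 0xbb, 0xdb, 0xbb, 0x60]

RES = [ 0xf0  0x8d  0x36  0xdb  0xbb  0xdb  0xbb  0x60 ]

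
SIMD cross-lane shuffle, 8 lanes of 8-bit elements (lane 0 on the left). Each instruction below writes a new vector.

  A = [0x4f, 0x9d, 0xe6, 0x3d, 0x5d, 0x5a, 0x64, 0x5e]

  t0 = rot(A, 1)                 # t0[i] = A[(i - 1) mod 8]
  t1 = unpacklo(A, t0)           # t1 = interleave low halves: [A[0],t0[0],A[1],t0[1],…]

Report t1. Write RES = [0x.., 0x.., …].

→ t0 |5e|4f|9d|e6|3d|5d|5a|64|
→ t1 |4f|5e|9d|4f|e6|9d|3d|e6|

RES = [0x4f, 0x5e, 0x9d, 0x4f, 0xe6, 0x9d, 0x3d, 0xe6]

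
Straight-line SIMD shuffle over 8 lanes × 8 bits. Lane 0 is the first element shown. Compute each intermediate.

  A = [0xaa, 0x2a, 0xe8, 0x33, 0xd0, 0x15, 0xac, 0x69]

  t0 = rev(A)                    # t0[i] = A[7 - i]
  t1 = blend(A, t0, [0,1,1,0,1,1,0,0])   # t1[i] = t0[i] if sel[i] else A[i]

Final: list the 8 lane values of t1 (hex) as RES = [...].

RES = [0xaa, 0xac, 0x15, 0x33, 0x33, 0xe8, 0xac, 0x69]

→ t0 |69|ac|15|d0|33|e8|2a|aa|
→ t1 |aa|ac|15|33|33|e8|ac|69|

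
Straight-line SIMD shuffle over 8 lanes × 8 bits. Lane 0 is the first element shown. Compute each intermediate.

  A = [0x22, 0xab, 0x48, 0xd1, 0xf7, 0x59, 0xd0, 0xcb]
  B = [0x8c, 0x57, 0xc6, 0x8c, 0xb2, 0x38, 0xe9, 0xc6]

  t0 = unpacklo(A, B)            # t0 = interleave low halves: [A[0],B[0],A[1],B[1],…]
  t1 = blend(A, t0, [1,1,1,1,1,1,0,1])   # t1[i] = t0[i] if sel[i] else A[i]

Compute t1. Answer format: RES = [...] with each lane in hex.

RES = [0x22, 0x8c, 0xab, 0x57, 0x48, 0xc6, 0xd0, 0x8c]

→ t0 |22|8c|ab|57|48|c6|d1|8c|
→ t1 |22|8c|ab|57|48|c6|d0|8c|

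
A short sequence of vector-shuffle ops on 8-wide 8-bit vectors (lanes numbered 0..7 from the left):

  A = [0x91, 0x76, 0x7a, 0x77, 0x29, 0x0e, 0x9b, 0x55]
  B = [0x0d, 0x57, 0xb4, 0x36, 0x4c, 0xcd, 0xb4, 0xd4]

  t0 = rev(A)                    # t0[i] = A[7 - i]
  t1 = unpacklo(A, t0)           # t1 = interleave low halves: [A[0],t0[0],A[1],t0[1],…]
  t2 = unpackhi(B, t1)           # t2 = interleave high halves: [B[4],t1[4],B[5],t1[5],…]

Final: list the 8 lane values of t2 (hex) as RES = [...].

RES = [0x4c, 0x7a, 0xcd, 0x0e, 0xb4, 0x77, 0xd4, 0x29]

  t0: 55 9b 0e 29 77 7a 76 91
  t1: 91 55 76 9b 7a 0e 77 29
  t2: 4c 7a cd 0e b4 77 d4 29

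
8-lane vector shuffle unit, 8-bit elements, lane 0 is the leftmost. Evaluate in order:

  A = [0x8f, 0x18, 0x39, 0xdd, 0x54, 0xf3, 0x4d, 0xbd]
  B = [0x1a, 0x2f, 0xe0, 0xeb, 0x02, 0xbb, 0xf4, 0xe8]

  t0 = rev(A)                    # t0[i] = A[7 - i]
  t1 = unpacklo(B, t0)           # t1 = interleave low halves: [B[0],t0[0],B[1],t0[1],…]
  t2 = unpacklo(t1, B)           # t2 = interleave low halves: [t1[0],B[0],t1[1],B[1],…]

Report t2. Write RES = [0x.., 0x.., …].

→ t0 |bd|4d|f3|54|dd|39|18|8f|
→ t1 |1a|bd|2f|4d|e0|f3|eb|54|
→ t2 |1a|1a|bd|2f|2f|e0|4d|eb|

RES = [0x1a, 0x1a, 0xbd, 0x2f, 0x2f, 0xe0, 0x4d, 0xeb]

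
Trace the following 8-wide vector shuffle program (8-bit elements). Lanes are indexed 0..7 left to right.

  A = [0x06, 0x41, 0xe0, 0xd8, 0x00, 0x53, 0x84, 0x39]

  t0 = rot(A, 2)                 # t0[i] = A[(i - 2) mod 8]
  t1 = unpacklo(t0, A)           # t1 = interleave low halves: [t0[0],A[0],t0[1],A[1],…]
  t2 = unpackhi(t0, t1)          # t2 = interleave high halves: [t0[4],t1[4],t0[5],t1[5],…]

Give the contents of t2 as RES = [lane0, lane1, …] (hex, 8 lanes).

→ t0 |84|39|06|41|e0|d8|00|53|
→ t1 |84|06|39|41|06|e0|41|d8|
→ t2 |e0|06|d8|e0|00|41|53|d8|

RES = [0xe0, 0x06, 0xd8, 0xe0, 0x00, 0x41, 0x53, 0xd8]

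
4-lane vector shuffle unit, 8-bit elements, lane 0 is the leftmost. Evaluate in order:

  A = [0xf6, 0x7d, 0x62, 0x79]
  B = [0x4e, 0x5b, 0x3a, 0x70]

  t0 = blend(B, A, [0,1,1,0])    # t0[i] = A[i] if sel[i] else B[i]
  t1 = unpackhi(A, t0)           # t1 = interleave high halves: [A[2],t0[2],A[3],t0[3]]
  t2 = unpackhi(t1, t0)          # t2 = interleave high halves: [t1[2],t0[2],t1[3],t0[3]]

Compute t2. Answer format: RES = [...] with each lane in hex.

RES = [ 0x79  0x62  0x70  0x70 ]

t0 = [0x4e, 0x7d, 0x62, 0x70]
t1 = [0x62, 0x62, 0x79, 0x70]
t2 = [0x79, 0x62, 0x70, 0x70]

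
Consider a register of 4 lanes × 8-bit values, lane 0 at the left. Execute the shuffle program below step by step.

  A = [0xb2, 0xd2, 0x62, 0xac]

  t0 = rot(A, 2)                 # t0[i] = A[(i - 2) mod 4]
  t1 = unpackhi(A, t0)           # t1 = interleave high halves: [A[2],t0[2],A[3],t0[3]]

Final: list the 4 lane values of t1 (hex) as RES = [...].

RES = [ 0x62  0xb2  0xac  0xd2 ]

  t0: 62 ac b2 d2
  t1: 62 b2 ac d2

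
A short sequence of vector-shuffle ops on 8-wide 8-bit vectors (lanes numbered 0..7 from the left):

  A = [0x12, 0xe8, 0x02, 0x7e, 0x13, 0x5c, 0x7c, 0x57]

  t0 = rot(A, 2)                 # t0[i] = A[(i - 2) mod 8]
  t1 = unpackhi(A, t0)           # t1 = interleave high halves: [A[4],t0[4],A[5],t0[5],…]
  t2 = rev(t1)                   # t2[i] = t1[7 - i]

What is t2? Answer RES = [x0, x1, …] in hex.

  t0: 7c 57 12 e8 02 7e 13 5c
  t1: 13 02 5c 7e 7c 13 57 5c
  t2: 5c 57 13 7c 7e 5c 02 13

RES = [0x5c, 0x57, 0x13, 0x7c, 0x7e, 0x5c, 0x02, 0x13]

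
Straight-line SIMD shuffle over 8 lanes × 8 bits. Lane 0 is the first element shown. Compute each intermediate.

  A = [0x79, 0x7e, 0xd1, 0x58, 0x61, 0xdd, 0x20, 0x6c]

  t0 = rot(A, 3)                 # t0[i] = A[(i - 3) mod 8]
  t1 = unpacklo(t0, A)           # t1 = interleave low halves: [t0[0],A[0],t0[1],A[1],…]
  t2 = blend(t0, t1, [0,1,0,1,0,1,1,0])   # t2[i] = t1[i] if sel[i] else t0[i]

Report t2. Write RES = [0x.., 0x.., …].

RES = [0xdd, 0x79, 0x6c, 0x7e, 0x7e, 0xd1, 0x79, 0x61]

→ t0 |dd|20|6c|79|7e|d1|58|61|
→ t1 |dd|79|20|7e|6c|d1|79|58|
→ t2 |dd|79|6c|7e|7e|d1|79|61|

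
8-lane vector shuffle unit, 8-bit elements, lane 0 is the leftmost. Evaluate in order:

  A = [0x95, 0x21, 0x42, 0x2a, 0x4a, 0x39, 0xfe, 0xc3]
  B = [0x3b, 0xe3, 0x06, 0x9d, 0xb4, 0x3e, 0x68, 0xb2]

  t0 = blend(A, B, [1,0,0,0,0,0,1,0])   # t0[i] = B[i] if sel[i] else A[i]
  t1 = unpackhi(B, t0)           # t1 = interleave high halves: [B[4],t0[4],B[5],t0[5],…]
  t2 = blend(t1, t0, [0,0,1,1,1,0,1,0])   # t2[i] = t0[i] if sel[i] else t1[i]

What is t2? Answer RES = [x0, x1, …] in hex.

RES = [ 0xb4  0x4a  0x42  0x2a  0x4a  0x68  0x68  0xc3 ]

t0 = [0x3b, 0x21, 0x42, 0x2a, 0x4a, 0x39, 0x68, 0xc3]
t1 = [0xb4, 0x4a, 0x3e, 0x39, 0x68, 0x68, 0xb2, 0xc3]
t2 = [0xb4, 0x4a, 0x42, 0x2a, 0x4a, 0x68, 0x68, 0xc3]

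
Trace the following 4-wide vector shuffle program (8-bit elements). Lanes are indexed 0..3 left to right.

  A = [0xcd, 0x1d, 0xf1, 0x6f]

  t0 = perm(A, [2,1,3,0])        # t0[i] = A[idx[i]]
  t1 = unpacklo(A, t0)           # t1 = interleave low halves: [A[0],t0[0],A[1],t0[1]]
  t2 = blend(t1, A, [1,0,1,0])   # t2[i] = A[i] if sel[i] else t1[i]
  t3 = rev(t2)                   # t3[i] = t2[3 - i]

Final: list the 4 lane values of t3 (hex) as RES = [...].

t0 = [0xf1, 0x1d, 0x6f, 0xcd]
t1 = [0xcd, 0xf1, 0x1d, 0x1d]
t2 = [0xcd, 0xf1, 0xf1, 0x1d]
t3 = [0x1d, 0xf1, 0xf1, 0xcd]

RES = [0x1d, 0xf1, 0xf1, 0xcd]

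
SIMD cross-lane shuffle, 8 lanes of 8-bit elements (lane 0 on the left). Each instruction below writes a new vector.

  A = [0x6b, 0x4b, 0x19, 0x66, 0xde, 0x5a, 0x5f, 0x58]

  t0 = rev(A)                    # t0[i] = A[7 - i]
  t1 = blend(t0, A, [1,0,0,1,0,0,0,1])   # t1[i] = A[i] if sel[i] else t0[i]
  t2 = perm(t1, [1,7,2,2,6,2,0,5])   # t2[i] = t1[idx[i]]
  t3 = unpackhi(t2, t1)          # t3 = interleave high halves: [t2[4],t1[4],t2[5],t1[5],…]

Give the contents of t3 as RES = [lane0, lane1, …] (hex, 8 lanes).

RES = [0x4b, 0x66, 0x5a, 0x19, 0x6b, 0x4b, 0x19, 0x58]

  t0: 58 5f 5a de 66 19 4b 6b
  t1: 6b 5f 5a 66 66 19 4b 58
  t2: 5f 58 5a 5a 4b 5a 6b 19
  t3: 4b 66 5a 19 6b 4b 19 58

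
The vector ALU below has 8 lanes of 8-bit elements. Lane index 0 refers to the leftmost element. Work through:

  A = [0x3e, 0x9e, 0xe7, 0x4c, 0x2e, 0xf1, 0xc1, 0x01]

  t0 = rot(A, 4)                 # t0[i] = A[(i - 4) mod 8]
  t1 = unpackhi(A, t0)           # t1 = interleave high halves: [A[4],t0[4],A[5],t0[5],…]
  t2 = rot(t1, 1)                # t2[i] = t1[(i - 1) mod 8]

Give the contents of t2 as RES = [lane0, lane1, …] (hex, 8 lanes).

RES = [0x4c, 0x2e, 0x3e, 0xf1, 0x9e, 0xc1, 0xe7, 0x01]

  t0: 2e f1 c1 01 3e 9e e7 4c
  t1: 2e 3e f1 9e c1 e7 01 4c
  t2: 4c 2e 3e f1 9e c1 e7 01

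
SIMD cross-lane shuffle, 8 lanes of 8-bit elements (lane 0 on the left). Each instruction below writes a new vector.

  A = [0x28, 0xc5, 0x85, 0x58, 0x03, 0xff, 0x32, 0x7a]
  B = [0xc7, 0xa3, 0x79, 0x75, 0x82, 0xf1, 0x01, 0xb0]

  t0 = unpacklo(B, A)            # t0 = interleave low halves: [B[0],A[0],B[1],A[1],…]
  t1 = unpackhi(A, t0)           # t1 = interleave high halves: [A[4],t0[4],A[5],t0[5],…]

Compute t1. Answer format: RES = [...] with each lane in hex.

→ t0 |c7|28|a3|c5|79|85|75|58|
→ t1 |03|79|ff|85|32|75|7a|58|

RES = [ 0x03  0x79  0xff  0x85  0x32  0x75  0x7a  0x58 ]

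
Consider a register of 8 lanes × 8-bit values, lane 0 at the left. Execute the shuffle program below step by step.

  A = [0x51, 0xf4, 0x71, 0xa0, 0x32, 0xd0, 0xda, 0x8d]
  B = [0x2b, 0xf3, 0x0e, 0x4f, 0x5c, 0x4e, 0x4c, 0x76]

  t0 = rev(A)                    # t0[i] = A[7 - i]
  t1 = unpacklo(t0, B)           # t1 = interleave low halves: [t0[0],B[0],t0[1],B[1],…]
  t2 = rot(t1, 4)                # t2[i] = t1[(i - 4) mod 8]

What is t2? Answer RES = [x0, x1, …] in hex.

  t0: 8d da d0 32 a0 71 f4 51
  t1: 8d 2b da f3 d0 0e 32 4f
  t2: d0 0e 32 4f 8d 2b da f3

RES = [ 0xd0  0x0e  0x32  0x4f  0x8d  0x2b  0xda  0xf3 ]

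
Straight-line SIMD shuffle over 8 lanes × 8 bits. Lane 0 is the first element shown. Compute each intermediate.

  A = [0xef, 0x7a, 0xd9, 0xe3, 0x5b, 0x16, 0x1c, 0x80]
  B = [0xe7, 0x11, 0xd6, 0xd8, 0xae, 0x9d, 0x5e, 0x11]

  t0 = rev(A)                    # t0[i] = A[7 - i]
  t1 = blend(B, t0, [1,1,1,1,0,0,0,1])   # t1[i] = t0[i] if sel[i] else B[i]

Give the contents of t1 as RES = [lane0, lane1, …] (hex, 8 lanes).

RES = [ 0x80  0x1c  0x16  0x5b  0xae  0x9d  0x5e  0xef ]

t0 = [0x80, 0x1c, 0x16, 0x5b, 0xe3, 0xd9, 0x7a, 0xef]
t1 = [0x80, 0x1c, 0x16, 0x5b, 0xae, 0x9d, 0x5e, 0xef]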